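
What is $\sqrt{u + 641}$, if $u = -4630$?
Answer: $i \sqrt{3989} \approx 63.159 i$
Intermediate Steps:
$\sqrt{u + 641} = \sqrt{-4630 + 641} = \sqrt{-3989} = i \sqrt{3989}$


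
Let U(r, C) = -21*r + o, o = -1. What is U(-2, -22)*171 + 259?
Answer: 7270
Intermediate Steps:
U(r, C) = -1 - 21*r (U(r, C) = -21*r - 1 = -1 - 21*r)
U(-2, -22)*171 + 259 = (-1 - 21*(-2))*171 + 259 = (-1 + 42)*171 + 259 = 41*171 + 259 = 7011 + 259 = 7270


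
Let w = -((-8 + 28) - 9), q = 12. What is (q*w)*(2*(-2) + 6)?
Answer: -264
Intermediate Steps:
w = -11 (w = -(20 - 9) = -1*11 = -11)
(q*w)*(2*(-2) + 6) = (12*(-11))*(2*(-2) + 6) = -132*(-4 + 6) = -132*2 = -264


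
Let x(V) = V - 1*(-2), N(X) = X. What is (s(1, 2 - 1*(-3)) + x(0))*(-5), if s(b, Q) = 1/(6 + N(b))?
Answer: -75/7 ≈ -10.714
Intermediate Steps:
x(V) = 2 + V (x(V) = V + 2 = 2 + V)
s(b, Q) = 1/(6 + b)
(s(1, 2 - 1*(-3)) + x(0))*(-5) = (1/(6 + 1) + (2 + 0))*(-5) = (1/7 + 2)*(-5) = (15/7)*(-5) = -75/7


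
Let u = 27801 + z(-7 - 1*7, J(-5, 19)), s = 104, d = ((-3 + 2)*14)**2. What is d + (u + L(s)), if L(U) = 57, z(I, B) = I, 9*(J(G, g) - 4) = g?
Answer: 28040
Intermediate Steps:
J(G, g) = 4 + g/9
d = 196 (d = (-1*14)**2 = (-14)**2 = 196)
u = 27787 (u = 27801 + (-7 - 1*7) = 27801 + (-7 - 7) = 27801 - 14 = 27787)
d + (u + L(s)) = 196 + (27787 + 57) = 196 + 27844 = 28040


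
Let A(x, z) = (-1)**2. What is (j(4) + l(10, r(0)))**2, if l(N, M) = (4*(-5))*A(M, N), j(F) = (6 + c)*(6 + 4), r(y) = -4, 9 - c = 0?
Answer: 16900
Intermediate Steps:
A(x, z) = 1
c = 9 (c = 9 - 1*0 = 9 + 0 = 9)
j(F) = 150 (j(F) = (6 + 9)*(6 + 4) = 15*10 = 150)
l(N, M) = -20 (l(N, M) = (4*(-5))*1 = -20*1 = -20)
(j(4) + l(10, r(0)))**2 = (150 - 20)**2 = 130**2 = 16900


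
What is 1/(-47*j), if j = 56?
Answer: -1/2632 ≈ -0.00037994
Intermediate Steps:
1/(-47*j) = 1/(-47*56) = 1/(-2632) = -1/2632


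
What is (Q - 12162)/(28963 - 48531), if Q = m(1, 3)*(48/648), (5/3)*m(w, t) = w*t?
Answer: 45607/73380 ≈ 0.62152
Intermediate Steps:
m(w, t) = 3*t*w/5 (m(w, t) = 3*(w*t)/5 = 3*(t*w)/5 = 3*t*w/5)
Q = 2/15 (Q = ((⅗)*3*1)*(48/648) = 9*(48*(1/648))/5 = (9/5)*(2/27) = 2/15 ≈ 0.13333)
(Q - 12162)/(28963 - 48531) = (2/15 - 12162)/(28963 - 48531) = -182428/15/(-19568) = -182428/15*(-1/19568) = 45607/73380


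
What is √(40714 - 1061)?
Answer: √39653 ≈ 199.13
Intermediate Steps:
√(40714 - 1061) = √39653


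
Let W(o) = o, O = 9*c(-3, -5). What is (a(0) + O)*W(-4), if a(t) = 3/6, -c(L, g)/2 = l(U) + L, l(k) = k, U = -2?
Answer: -362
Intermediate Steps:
c(L, g) = 4 - 2*L (c(L, g) = -2*(-2 + L) = 4 - 2*L)
a(t) = 1/2 (a(t) = 3*(1/6) = 1/2)
O = 90 (O = 9*(4 - 2*(-3)) = 9*(4 + 6) = 9*10 = 90)
(a(0) + O)*W(-4) = (1/2 + 90)*(-4) = (181/2)*(-4) = -362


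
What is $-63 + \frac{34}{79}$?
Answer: $- \frac{4943}{79} \approx -62.57$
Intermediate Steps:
$-63 + \frac{34}{79} = - \frac{4943}{79}$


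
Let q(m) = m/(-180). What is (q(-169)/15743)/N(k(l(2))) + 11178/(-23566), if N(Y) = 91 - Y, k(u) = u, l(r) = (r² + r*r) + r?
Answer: -98681354641/208045125540 ≈ -0.47433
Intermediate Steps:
l(r) = r + 2*r² (l(r) = (r² + r²) + r = 2*r² + r = r + 2*r²)
q(m) = -m/180 (q(m) = m*(-1/180) = -m/180)
(q(-169)/15743)/N(k(l(2))) + 11178/(-23566) = (-1/180*(-169)/15743)/(91 - 2*(1 + 2*2)) + 11178/(-23566) = ((169/180)*(1/15743))/(91 - 2*(1 + 4)) + 11178*(-1/23566) = 13/(217980*(91 - 2*5)) - 5589/11783 = 13/(217980*(91 - 1*10)) - 5589/11783 = 13/(217980*(91 - 10)) - 5589/11783 = (13/217980)/81 - 5589/11783 = (13/217980)*(1/81) - 5589/11783 = 13/17656380 - 5589/11783 = -98681354641/208045125540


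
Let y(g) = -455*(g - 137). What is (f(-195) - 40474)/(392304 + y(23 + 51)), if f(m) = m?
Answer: -40669/420969 ≈ -0.096608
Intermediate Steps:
y(g) = 62335 - 455*g (y(g) = -455*(-137 + g) = 62335 - 455*g)
(f(-195) - 40474)/(392304 + y(23 + 51)) = (-195 - 40474)/(392304 + (62335 - 455*(23 + 51))) = -40669/(392304 + (62335 - 455*74)) = -40669/(392304 + (62335 - 33670)) = -40669/(392304 + 28665) = -40669/420969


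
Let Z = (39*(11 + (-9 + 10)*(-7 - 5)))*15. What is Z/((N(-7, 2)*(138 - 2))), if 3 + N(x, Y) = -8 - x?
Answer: 585/544 ≈ 1.0754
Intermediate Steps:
N(x, Y) = -11 - x (N(x, Y) = -3 + (-8 - x) = -11 - x)
Z = -585 (Z = (39*(11 + 1*(-12)))*15 = (39*(11 - 12))*15 = (39*(-1))*15 = -39*15 = -585)
Z/((N(-7, 2)*(138 - 2))) = -585*1/((-11 - 1*(-7))*(138 - 2)) = -585*1/(136*(-11 + 7)) = -585/((-4*136)) = -585/(-544) = -585*(-1/544) = 585/544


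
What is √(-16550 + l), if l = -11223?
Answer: I*√27773 ≈ 166.65*I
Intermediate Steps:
√(-16550 + l) = √(-16550 - 11223) = √(-27773) = I*√27773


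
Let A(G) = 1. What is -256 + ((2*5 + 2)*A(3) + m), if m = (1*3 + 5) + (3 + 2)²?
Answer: -211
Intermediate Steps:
m = 33 (m = (3 + 5) + 5² = 8 + 25 = 33)
-256 + ((2*5 + 2)*A(3) + m) = -256 + ((2*5 + 2)*1 + 33) = -256 + ((10 + 2)*1 + 33) = -256 + (12*1 + 33) = -256 + (12 + 33) = -256 + 45 = -211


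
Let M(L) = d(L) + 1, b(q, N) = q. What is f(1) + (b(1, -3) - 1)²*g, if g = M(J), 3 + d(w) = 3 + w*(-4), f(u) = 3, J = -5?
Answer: 3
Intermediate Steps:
d(w) = -4*w (d(w) = -3 + (3 + w*(-4)) = -3 + (3 - 4*w) = -4*w)
M(L) = 1 - 4*L (M(L) = -4*L + 1 = 1 - 4*L)
g = 21 (g = 1 - 4*(-5) = 1 + 20 = 21)
f(1) + (b(1, -3) - 1)²*g = 3 + (1 - 1)²*21 = 3 + 0²*21 = 3 + 0*21 = 3 + 0 = 3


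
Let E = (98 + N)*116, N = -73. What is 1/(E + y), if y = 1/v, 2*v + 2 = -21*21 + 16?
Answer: 427/1238298 ≈ 0.00034483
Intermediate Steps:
v = -427/2 (v = -1 + (-21*21 + 16)/2 = -1 + (-441 + 16)/2 = -1 + (½)*(-425) = -1 - 425/2 = -427/2 ≈ -213.50)
E = 2900 (E = (98 - 73)*116 = 25*116 = 2900)
y = -2/427 (y = 1/(-427/2) = -2/427 ≈ -0.0046838)
1/(E + y) = 1/(2900 - 2/427) = 1/(1238298/427) = 427/1238298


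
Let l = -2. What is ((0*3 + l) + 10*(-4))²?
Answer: 1764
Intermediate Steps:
((0*3 + l) + 10*(-4))² = ((0*3 - 2) + 10*(-4))² = ((0 - 2) - 40)² = (-2 - 40)² = (-42)² = 1764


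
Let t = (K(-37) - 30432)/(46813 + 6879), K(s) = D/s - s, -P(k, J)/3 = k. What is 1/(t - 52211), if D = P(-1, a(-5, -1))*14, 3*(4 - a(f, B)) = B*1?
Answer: -1986604/103723706101 ≈ -1.9153e-5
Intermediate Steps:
a(f, B) = 4 - B/3
P(k, J) = -3*k
D = 42 (D = -3*(-1)*14 = 3*14 = 42)
K(s) = -s + 42/s (K(s) = 42/s - s = -s + 42/s)
t = -1124657/1986604 (t = ((-1*(-37) + 42/(-37)) - 30432)/(46813 + 6879) = ((37 + 42*(-1/37)) - 30432)/53692 = ((37 - 42/37) - 30432)*(1/53692) = (1327/37 - 30432)*(1/53692) = -1124657/37*1/53692 = -1124657/1986604 ≈ -0.56612)
1/(t - 52211) = 1/(-1124657/1986604 - 52211) = 1/(-103723706101/1986604) = -1986604/103723706101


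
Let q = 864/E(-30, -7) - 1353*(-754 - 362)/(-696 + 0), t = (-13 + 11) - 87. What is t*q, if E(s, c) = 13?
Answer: 141124185/754 ≈ 1.8717e+5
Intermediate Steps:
t = -89 (t = -2 - 87 = -89)
q = -1585665/754 (q = 864/13 - 1353*(-754 - 362)/(-696 + 0) = 864*(1/13) - 1353/((-696/(-1116))) = 864/13 - 1353/((-696*(-1/1116))) = 864/13 - 1353/58/93 = 864/13 - 1353*93/58 = 864/13 - 125829/58 = -1585665/754 ≈ -2103.0)
t*q = -89*(-1585665/754) = 141124185/754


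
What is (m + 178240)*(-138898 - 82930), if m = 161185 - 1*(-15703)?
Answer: -78777333984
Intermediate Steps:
m = 176888 (m = 161185 + 15703 = 176888)
(m + 178240)*(-138898 - 82930) = (176888 + 178240)*(-138898 - 82930) = 355128*(-221828) = -78777333984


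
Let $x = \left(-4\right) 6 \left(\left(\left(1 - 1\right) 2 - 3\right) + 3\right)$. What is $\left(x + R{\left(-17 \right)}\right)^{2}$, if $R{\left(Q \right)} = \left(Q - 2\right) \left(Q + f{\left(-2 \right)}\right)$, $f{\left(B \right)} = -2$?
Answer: $130321$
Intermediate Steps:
$R{\left(Q \right)} = \left(-2 + Q\right)^{2}$ ($R{\left(Q \right)} = \left(Q - 2\right) \left(Q - 2\right) = \left(-2 + Q\right) \left(-2 + Q\right) = \left(-2 + Q\right)^{2}$)
$x = 0$ ($x = - 24 \left(\left(0 \cdot 2 - 3\right) + 3\right) = - 24 \left(\left(0 - 3\right) + 3\right) = - 24 \left(-3 + 3\right) = \left(-24\right) 0 = 0$)
$\left(x + R{\left(-17 \right)}\right)^{2} = \left(0 + \left(4 + \left(-17\right)^{2} - -68\right)\right)^{2} = \left(0 + \left(4 + 289 + 68\right)\right)^{2} = \left(0 + 361\right)^{2} = 361^{2} = 130321$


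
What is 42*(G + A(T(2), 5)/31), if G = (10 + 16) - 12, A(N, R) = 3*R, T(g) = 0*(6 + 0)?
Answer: 18858/31 ≈ 608.32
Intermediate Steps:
T(g) = 0 (T(g) = 0*6 = 0)
G = 14 (G = 26 - 12 = 14)
42*(G + A(T(2), 5)/31) = 42*(14 + (3*5)/31) = 42*(14 + 15*(1/31)) = 42*(14 + 15/31) = 42*(449/31) = 18858/31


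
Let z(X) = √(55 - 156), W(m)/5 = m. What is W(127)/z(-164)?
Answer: -635*I*√101/101 ≈ -63.185*I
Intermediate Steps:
W(m) = 5*m
z(X) = I*√101 (z(X) = √(-101) = I*√101)
W(127)/z(-164) = (5*127)/((I*√101)) = 635*(-I*√101/101) = -635*I*√101/101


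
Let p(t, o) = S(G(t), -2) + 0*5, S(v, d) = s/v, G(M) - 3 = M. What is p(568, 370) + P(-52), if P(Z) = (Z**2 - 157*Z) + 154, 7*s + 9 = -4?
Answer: 44054921/3997 ≈ 11022.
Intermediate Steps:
s = -13/7 (s = -9/7 + (1/7)*(-4) = -9/7 - 4/7 = -13/7 ≈ -1.8571)
G(M) = 3 + M
S(v, d) = -13/(7*v)
p(t, o) = -13/(7*(3 + t)) (p(t, o) = -13/(7*(3 + t)) + 0*5 = -13/(7*(3 + t)) + 0 = -13/(7*(3 + t)))
P(Z) = 154 + Z**2 - 157*Z
p(568, 370) + P(-52) = -13/(21 + 7*568) + (154 + (-52)**2 - 157*(-52)) = -13/(21 + 3976) + (154 + 2704 + 8164) = -13/3997 + 11022 = 44054921/3997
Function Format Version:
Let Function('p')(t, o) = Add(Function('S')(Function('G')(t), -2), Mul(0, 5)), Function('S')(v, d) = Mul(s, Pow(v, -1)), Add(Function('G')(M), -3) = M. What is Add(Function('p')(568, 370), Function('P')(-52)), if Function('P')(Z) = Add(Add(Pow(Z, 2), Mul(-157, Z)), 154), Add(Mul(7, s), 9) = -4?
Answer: Rational(44054921, 3997) ≈ 11022.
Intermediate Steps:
s = Rational(-13, 7) (s = Add(Rational(-9, 7), Mul(Rational(1, 7), -4)) = Add(Rational(-9, 7), Rational(-4, 7)) = Rational(-13, 7) ≈ -1.8571)
Function('G')(M) = Add(3, M)
Function('S')(v, d) = Mul(Rational(-13, 7), Pow(v, -1))
Function('p')(t, o) = Mul(Rational(-13, 7), Pow(Add(3, t), -1)) (Function('p')(t, o) = Add(Mul(Rational(-13, 7), Pow(Add(3, t), -1)), Mul(0, 5)) = Add(Mul(Rational(-13, 7), Pow(Add(3, t), -1)), 0) = Mul(Rational(-13, 7), Pow(Add(3, t), -1)))
Function('P')(Z) = Add(154, Pow(Z, 2), Mul(-157, Z))
Add(Function('p')(568, 370), Function('P')(-52)) = Add(Mul(-13, Pow(Add(21, Mul(7, 568)), -1)), Add(154, Pow(-52, 2), Mul(-157, -52))) = Add(Mul(-13, Pow(Add(21, 3976), -1)), Add(154, 2704, 8164)) = Add(Mul(-13, Pow(3997, -1)), 11022) = Add(Mul(-13, Rational(1, 3997)), 11022) = Add(Rational(-13, 3997), 11022) = Rational(44054921, 3997)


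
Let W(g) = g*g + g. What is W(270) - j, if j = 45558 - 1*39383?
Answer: 66995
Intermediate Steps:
j = 6175 (j = 45558 - 39383 = 6175)
W(g) = g + g**2 (W(g) = g**2 + g = g + g**2)
W(270) - j = 270*(1 + 270) - 1*6175 = 270*271 - 6175 = 73170 - 6175 = 66995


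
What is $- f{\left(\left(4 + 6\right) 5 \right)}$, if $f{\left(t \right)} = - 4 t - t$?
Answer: $250$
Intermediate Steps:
$f{\left(t \right)} = - 5 t$
$- f{\left(\left(4 + 6\right) 5 \right)} = - \left(-5\right) \left(4 + 6\right) 5 = - \left(-5\right) 10 \cdot 5 = - \left(-5\right) 50 = \left(-1\right) \left(-250\right) = 250$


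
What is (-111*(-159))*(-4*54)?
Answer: -3812184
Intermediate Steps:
(-111*(-159))*(-4*54) = 17649*(-216) = -3812184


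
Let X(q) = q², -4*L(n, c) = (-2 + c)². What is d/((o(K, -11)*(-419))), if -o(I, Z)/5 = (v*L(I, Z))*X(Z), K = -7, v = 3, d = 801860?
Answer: -641488/25704393 ≈ -0.024956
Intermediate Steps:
L(n, c) = -(-2 + c)²/4
o(I, Z) = 15*Z²*(-2 + Z)²/4 (o(I, Z) = -5*3*(-(-2 + Z)²/4)*Z² = -5*(-3*(-2 + Z)²/4)*Z² = -(-15)*Z²*(-2 + Z)²/4 = 15*Z²*(-2 + Z)²/4)
d/((o(K, -11)*(-419))) = 801860/((((15/4)*(-11)²*(-2 - 11)²)*(-419))) = 801860/((((15/4)*121*(-13)²)*(-419))) = 801860/((((15/4)*121*169)*(-419))) = 801860/(((306735/4)*(-419))) = 801860/(-128521965/4) = 801860*(-4/128521965) = -641488/25704393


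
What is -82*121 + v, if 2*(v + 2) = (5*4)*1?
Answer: -9914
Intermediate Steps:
v = 8 (v = -2 + ((5*4)*1)/2 = -2 + (20*1)/2 = -2 + (½)*20 = -2 + 10 = 8)
-82*121 + v = -82*121 + 8 = -9922 + 8 = -9914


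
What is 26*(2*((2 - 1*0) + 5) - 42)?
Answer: -728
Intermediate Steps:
26*(2*((2 - 1*0) + 5) - 42) = 26*(2*((2 + 0) + 5) - 42) = 26*(2*(2 + 5) - 42) = 26*(2*7 - 42) = 26*(14 - 42) = 26*(-28) = -728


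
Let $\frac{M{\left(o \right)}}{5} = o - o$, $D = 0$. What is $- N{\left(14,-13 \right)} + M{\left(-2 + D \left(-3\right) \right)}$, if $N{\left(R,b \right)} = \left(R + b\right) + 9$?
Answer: $-10$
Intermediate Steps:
$M{\left(o \right)} = 0$ ($M{\left(o \right)} = 5 \left(o - o\right) = 5 \cdot 0 = 0$)
$N{\left(R,b \right)} = 9 + R + b$
$- N{\left(14,-13 \right)} + M{\left(-2 + D \left(-3\right) \right)} = - (9 + 14 - 13) + 0 = \left(-1\right) 10 + 0 = -10 + 0 = -10$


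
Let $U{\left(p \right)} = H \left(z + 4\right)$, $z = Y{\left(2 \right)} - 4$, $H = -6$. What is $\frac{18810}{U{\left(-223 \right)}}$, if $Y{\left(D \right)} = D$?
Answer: $- \frac{3135}{2} \approx -1567.5$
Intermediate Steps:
$z = -2$ ($z = 2 - 4 = -2$)
$U{\left(p \right)} = -12$ ($U{\left(p \right)} = - 6 \left(-2 + 4\right) = \left(-6\right) 2 = -12$)
$\frac{18810}{U{\left(-223 \right)}} = \frac{18810}{-12} = 18810 \left(- \frac{1}{12}\right) = - \frac{3135}{2}$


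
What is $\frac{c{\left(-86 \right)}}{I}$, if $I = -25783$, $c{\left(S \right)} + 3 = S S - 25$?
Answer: $- \frac{7368}{25783} \approx -0.28577$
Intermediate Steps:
$c{\left(S \right)} = -28 + S^{2}$ ($c{\left(S \right)} = -3 + \left(S S - 25\right) = -3 + \left(S^{2} - 25\right) = -3 + \left(-25 + S^{2}\right) = -28 + S^{2}$)
$\frac{c{\left(-86 \right)}}{I} = \frac{-28 + \left(-86\right)^{2}}{-25783} = \left(-28 + 7396\right) \left(- \frac{1}{25783}\right) = 7368 \left(- \frac{1}{25783}\right) = - \frac{7368}{25783}$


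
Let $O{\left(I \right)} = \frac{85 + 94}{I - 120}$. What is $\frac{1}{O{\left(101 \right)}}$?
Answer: $- \frac{19}{179} \approx -0.10615$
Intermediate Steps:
$O{\left(I \right)} = \frac{179}{-120 + I}$
$\frac{1}{O{\left(101 \right)}} = \frac{1}{179 \frac{1}{-120 + 101}} = \frac{1}{179 \frac{1}{-19}} = \frac{1}{179 \left(- \frac{1}{19}\right)} = \frac{1}{- \frac{179}{19}} = - \frac{19}{179}$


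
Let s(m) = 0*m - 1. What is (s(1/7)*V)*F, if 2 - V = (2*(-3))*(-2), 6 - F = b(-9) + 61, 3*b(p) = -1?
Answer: -1640/3 ≈ -546.67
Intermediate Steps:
b(p) = -1/3 (b(p) = (1/3)*(-1) = -1/3)
s(m) = -1 (s(m) = 0 - 1 = -1)
F = -164/3 (F = 6 - (-1/3 + 61) = 6 - 1*182/3 = 6 - 182/3 = -164/3 ≈ -54.667)
V = -10 (V = 2 - 2*(-3)*(-2) = 2 - (-6)*(-2) = 2 - 1*12 = 2 - 12 = -10)
(s(1/7)*V)*F = -1*(-10)*(-164/3) = 10*(-164/3) = -1640/3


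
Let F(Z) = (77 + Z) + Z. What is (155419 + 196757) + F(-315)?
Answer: 351623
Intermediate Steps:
F(Z) = 77 + 2*Z
(155419 + 196757) + F(-315) = (155419 + 196757) + (77 + 2*(-315)) = 352176 + (77 - 630) = 352176 - 553 = 351623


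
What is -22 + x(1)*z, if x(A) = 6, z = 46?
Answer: 254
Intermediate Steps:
-22 + x(1)*z = -22 + 6*46 = -22 + 276 = 254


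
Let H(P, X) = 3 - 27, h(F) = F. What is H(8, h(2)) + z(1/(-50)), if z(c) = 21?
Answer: -3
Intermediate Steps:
H(P, X) = -24
H(8, h(2)) + z(1/(-50)) = -24 + 21 = -3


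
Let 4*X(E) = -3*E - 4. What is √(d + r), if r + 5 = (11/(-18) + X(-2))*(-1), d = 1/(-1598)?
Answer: I*√112372958/4794 ≈ 2.2112*I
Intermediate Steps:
X(E) = -1 - 3*E/4 (X(E) = (-3*E - 4)/4 = (-4 - 3*E)/4 = -1 - 3*E/4)
d = -1/1598 ≈ -0.00062578
r = -44/9 (r = -5 + (11/(-18) + (-1 - ¾*(-2)))*(-1) = -5 + (11*(-1/18) + (-1 + 3/2))*(-1) = -5 + (-11/18 + ½)*(-1) = -5 - ⅑*(-1) = -5 + ⅑ = -44/9 ≈ -4.8889)
√(d + r) = √(-1/1598 - 44/9) = √(-70321/14382) = I*√112372958/4794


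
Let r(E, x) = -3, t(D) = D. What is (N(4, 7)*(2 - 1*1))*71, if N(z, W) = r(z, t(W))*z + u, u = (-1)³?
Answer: -923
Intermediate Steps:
u = -1
N(z, W) = -1 - 3*z (N(z, W) = -3*z - 1 = -1 - 3*z)
(N(4, 7)*(2 - 1*1))*71 = ((-1 - 3*4)*(2 - 1*1))*71 = ((-1 - 12)*(2 - 1))*71 = -13*1*71 = -13*71 = -923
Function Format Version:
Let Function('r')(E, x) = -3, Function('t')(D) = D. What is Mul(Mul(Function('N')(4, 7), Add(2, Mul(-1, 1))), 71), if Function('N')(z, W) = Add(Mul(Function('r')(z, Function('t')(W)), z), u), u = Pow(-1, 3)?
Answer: -923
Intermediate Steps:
u = -1
Function('N')(z, W) = Add(-1, Mul(-3, z)) (Function('N')(z, W) = Add(Mul(-3, z), -1) = Add(-1, Mul(-3, z)))
Mul(Mul(Function('N')(4, 7), Add(2, Mul(-1, 1))), 71) = Mul(Mul(Add(-1, Mul(-3, 4)), Add(2, Mul(-1, 1))), 71) = Mul(Mul(Add(-1, -12), Add(2, -1)), 71) = Mul(Mul(-13, 1), 71) = Mul(-13, 71) = -923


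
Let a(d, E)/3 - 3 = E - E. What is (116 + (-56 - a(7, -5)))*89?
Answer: 4539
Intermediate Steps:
a(d, E) = 9 (a(d, E) = 9 + 3*(E - E) = 9 + 3*0 = 9 + 0 = 9)
(116 + (-56 - a(7, -5)))*89 = (116 + (-56 - 1*9))*89 = (116 + (-56 - 9))*89 = (116 - 65)*89 = 51*89 = 4539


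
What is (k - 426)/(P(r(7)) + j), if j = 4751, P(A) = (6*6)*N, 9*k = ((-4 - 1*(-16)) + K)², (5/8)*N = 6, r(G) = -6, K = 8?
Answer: -1010/13491 ≈ -0.074865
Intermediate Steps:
N = 48/5 (N = (8/5)*6 = 48/5 ≈ 9.6000)
k = 400/9 (k = ((-4 - 1*(-16)) + 8)²/9 = ((-4 + 16) + 8)²/9 = (12 + 8)²/9 = (⅑)*20² = (⅑)*400 = 400/9 ≈ 44.444)
P(A) = 1728/5 (P(A) = (6*6)*(48/5) = 36*(48/5) = 1728/5)
(k - 426)/(P(r(7)) + j) = (400/9 - 426)/(1728/5 + 4751) = -3434/(9*25483/5) = -3434/9*5/25483 = -1010/13491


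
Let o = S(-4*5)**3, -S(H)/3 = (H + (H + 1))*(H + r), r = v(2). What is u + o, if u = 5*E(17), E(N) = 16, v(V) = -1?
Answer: -14832537913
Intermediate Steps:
r = -1
S(H) = -3*(1 + 2*H)*(-1 + H) (S(H) = -3*(H + (H + 1))*(H - 1) = -3*(H + (1 + H))*(-1 + H) = -3*(1 + 2*H)*(-1 + H))
u = 80 (u = 5*16 = 80)
o = -14832537993 (o = (3 - 6*(-4*5)**2 + 3*(-4*5))**3 = (3 - 6*(-20)**2 + 3*(-20))**3 = (3 - 6*400 - 60)**3 = (3 - 2400 - 60)**3 = (-2457)**3 = -14832537993)
u + o = 80 - 14832537993 = -14832537913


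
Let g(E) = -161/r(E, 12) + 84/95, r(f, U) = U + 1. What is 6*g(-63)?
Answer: -85218/1235 ≈ -69.002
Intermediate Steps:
r(f, U) = 1 + U
g(E) = -14203/1235 (g(E) = -161/(1 + 12) + 84/95 = -161/13 + 84*(1/95) = -161*1/13 + 84/95 = -161/13 + 84/95 = -14203/1235)
6*g(-63) = 6*(-14203/1235) = -85218/1235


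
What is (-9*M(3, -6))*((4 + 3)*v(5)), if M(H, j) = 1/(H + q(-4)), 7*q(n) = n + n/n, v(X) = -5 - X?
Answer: 245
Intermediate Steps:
q(n) = 1/7 + n/7 (q(n) = (n + n/n)/7 = (n + 1)/7 = (1 + n)/7 = 1/7 + n/7)
M(H, j) = 1/(-3/7 + H) (M(H, j) = 1/(H + (1/7 + (1/7)*(-4))) = 1/(H + (1/7 - 4/7)) = 1/(H - 3/7) = 1/(-3/7 + H))
(-9*M(3, -6))*((4 + 3)*v(5)) = (-63/(-3 + 7*3))*((4 + 3)*(-5 - 1*5)) = (-63/(-3 + 21))*(7*(-5 - 5)) = (-63/18)*(7*(-10)) = -63/18*(-70) = -9*7/18*(-70) = -7/2*(-70) = 245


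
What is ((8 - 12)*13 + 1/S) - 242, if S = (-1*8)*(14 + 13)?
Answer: -63505/216 ≈ -294.00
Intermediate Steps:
S = -216 (S = -8*27 = -216)
((8 - 12)*13 + 1/S) - 242 = ((8 - 12)*13 + 1/(-216)) - 242 = (-4*13 - 1/216) - 242 = (-52 - 1/216) - 242 = -11233/216 - 242 = -63505/216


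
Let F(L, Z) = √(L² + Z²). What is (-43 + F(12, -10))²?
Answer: 2093 - 172*√61 ≈ 749.64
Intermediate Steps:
(-43 + F(12, -10))² = (-43 + √(12² + (-10)²))² = (-43 + √(144 + 100))² = (-43 + √244)² = (-43 + 2*√61)²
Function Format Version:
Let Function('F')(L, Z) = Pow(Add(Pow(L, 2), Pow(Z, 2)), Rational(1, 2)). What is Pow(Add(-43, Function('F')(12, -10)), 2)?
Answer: Add(2093, Mul(-172, Pow(61, Rational(1, 2)))) ≈ 749.64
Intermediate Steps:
Pow(Add(-43, Function('F')(12, -10)), 2) = Pow(Add(-43, Pow(Add(Pow(12, 2), Pow(-10, 2)), Rational(1, 2))), 2) = Pow(Add(-43, Pow(Add(144, 100), Rational(1, 2))), 2) = Pow(Add(-43, Pow(244, Rational(1, 2))), 2) = Pow(Add(-43, Mul(2, Pow(61, Rational(1, 2)))), 2)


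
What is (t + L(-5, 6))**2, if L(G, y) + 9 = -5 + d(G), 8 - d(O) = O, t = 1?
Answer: 0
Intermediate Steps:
d(O) = 8 - O
L(G, y) = -6 - G (L(G, y) = -9 + (-5 + (8 - G)) = -9 + (3 - G) = -6 - G)
(t + L(-5, 6))**2 = (1 + (-6 - 1*(-5)))**2 = (1 + (-6 + 5))**2 = (1 - 1)**2 = 0**2 = 0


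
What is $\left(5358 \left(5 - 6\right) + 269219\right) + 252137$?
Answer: $515998$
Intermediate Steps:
$\left(5358 \left(5 - 6\right) + 269219\right) + 252137 = \left(5358 \left(-1\right) + 269219\right) + 252137 = \left(-5358 + 269219\right) + 252137 = 263861 + 252137 = 515998$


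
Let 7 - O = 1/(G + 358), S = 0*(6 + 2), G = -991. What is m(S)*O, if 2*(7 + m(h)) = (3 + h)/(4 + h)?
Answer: -29362/633 ≈ -46.385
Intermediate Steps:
S = 0 (S = 0*8 = 0)
m(h) = -7 + (3 + h)/(2*(4 + h)) (m(h) = -7 + ((3 + h)/(4 + h))/2 = -7 + (3 + h)/(2*(4 + h)))
O = 4432/633 (O = 7 - 1/(-991 + 358) = 7 - 1/(-633) = 7 - 1*(-1/633) = 7 + 1/633 = 4432/633 ≈ 7.0016)
m(S)*O = ((-53 - 13*0)/(2*(4 + 0)))*(4432/633) = ((½)*(-53 + 0)/4)*(4432/633) = ((½)*(¼)*(-53))*(4432/633) = -53/8*4432/633 = -29362/633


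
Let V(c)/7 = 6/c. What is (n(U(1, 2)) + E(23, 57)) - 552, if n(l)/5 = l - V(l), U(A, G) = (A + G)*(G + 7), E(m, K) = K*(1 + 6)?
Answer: -232/9 ≈ -25.778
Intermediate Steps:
V(c) = 42/c (V(c) = 7*(6/c) = 42/c)
E(m, K) = 7*K (E(m, K) = K*7 = 7*K)
U(A, G) = (7 + G)*(A + G) (U(A, G) = (A + G)*(7 + G) = (7 + G)*(A + G))
n(l) = -210/l + 5*l (n(l) = 5*(l - 42/l) = -210/l + 5*l)
(n(U(1, 2)) + E(23, 57)) - 552 = ((-210/(2² + 7*1 + 7*2 + 1*2) + 5*(2² + 7*1 + 7*2 + 1*2)) + 7*57) - 552 = ((-210/(4 + 7 + 14 + 2) + 5*(4 + 7 + 14 + 2)) + 399) - 552 = ((-210/27 + 5*27) + 399) - 552 = ((-210*1/27 + 135) + 399) - 552 = ((-70/9 + 135) + 399) - 552 = (1145/9 + 399) - 552 = 4736/9 - 552 = -232/9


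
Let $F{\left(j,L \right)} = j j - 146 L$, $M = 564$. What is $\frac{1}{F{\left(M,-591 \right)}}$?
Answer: $\frac{1}{404382} \approx 2.4729 \cdot 10^{-6}$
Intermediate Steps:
$F{\left(j,L \right)} = j^{2} - 146 L$
$\frac{1}{F{\left(M,-591 \right)}} = \frac{1}{564^{2} - -86286} = \frac{1}{318096 + 86286} = \frac{1}{404382}$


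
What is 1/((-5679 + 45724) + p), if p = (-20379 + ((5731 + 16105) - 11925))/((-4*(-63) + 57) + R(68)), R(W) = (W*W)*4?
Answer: 18805/753035757 ≈ 2.4972e-5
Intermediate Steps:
R(W) = 4*W**2 (R(W) = W**2*4 = 4*W**2)
p = -10468/18805 (p = (-20379 + ((5731 + 16105) - 11925))/((-4*(-63) + 57) + 4*68**2) = (-20379 + (21836 - 11925))/((252 + 57) + 4*4624) = (-20379 + 9911)/(309 + 18496) = -10468/18805 ≈ -0.55666)
1/((-5679 + 45724) + p) = 1/((-5679 + 45724) - 10468/18805) = 1/(40045 - 10468/18805) = 1/(753035757/18805) = 18805/753035757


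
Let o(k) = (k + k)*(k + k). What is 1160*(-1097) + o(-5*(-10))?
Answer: -1262520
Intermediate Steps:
o(k) = 4*k**2 (o(k) = (2*k)*(2*k) = 4*k**2)
1160*(-1097) + o(-5*(-10)) = 1160*(-1097) + 4*(-5*(-10))**2 = -1272520 + 4*50**2 = -1272520 + 4*2500 = -1272520 + 10000 = -1262520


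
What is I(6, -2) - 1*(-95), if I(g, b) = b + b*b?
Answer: 97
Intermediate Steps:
I(g, b) = b + b²
I(6, -2) - 1*(-95) = -2*(1 - 2) - 1*(-95) = -2*(-1) + 95 = 2 + 95 = 97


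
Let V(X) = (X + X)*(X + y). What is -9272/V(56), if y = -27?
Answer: -1159/406 ≈ -2.8547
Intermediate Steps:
V(X) = 2*X*(-27 + X) (V(X) = (X + X)*(X - 27) = (2*X)*(-27 + X) = 2*X*(-27 + X))
-9272/V(56) = -9272*1/(112*(-27 + 56)) = -9272/(2*56*29) = -9272/3248 = -9272*1/3248 = -1159/406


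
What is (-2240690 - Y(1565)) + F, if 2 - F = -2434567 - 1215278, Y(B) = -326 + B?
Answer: 1407918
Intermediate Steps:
F = 3649847 (F = 2 - (-2434567 - 1215278) = 2 - 1*(-3649845) = 2 + 3649845 = 3649847)
(-2240690 - Y(1565)) + F = (-2240690 - (-326 + 1565)) + 3649847 = (-2240690 - 1*1239) + 3649847 = (-2240690 - 1239) + 3649847 = -2241929 + 3649847 = 1407918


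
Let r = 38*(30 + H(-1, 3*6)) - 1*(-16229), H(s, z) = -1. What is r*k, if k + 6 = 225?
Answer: 3795489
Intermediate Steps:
k = 219 (k = -6 + 225 = 219)
r = 17331 (r = 38*(30 - 1) - 1*(-16229) = 38*29 + 16229 = 1102 + 16229 = 17331)
r*k = 17331*219 = 3795489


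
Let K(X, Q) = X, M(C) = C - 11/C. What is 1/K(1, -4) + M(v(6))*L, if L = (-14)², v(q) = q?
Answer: 2453/3 ≈ 817.67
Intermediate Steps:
M(C) = C - 11/C
L = 196
1/K(1, -4) + M(v(6))*L = 1/1 + (6 - 11/6)*196 = 1 + (6 - 11*⅙)*196 = 1 + (6 - 11/6)*196 = 1 + (25/6)*196 = 1 + 2450/3 = 2453/3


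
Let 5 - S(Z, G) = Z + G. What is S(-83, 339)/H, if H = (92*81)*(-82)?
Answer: 251/611064 ≈ 0.00041076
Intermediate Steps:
S(Z, G) = 5 - G - Z (S(Z, G) = 5 - (Z + G) = 5 - (G + Z) = 5 + (-G - Z) = 5 - G - Z)
H = -611064 (H = 7452*(-82) = -611064)
S(-83, 339)/H = (5 - 1*339 - 1*(-83))/(-611064) = (5 - 339 + 83)*(-1/611064) = -251*(-1/611064) = 251/611064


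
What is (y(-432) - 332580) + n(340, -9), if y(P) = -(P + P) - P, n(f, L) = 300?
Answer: -330984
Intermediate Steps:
y(P) = -3*P (y(P) = -2*P - P = -3*P)
(y(-432) - 332580) + n(340, -9) = (-3*(-432) - 332580) + 300 = (1296 - 332580) + 300 = -331284 + 300 = -330984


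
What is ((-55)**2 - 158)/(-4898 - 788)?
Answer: -2867/5686 ≈ -0.50422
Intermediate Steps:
((-55)**2 - 158)/(-4898 - 788) = (3025 - 158)/(-5686) = 2867*(-1/5686) = -2867/5686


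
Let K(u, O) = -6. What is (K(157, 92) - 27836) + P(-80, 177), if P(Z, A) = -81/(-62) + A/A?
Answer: -1726061/62 ≈ -27840.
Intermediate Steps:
P(Z, A) = 143/62 (P(Z, A) = -81*(-1/62) + 1 = 81/62 + 1 = 143/62)
(K(157, 92) - 27836) + P(-80, 177) = (-6 - 27836) + 143/62 = -27842 + 143/62 = -1726061/62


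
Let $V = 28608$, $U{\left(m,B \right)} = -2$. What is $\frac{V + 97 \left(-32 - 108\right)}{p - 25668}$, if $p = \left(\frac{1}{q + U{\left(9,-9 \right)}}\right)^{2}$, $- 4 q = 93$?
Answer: $- \frac{38325157}{65459813} \approx -0.58548$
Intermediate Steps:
$q = - \frac{93}{4}$ ($q = \left(- \frac{1}{4}\right) 93 = - \frac{93}{4} \approx -23.25$)
$p = \frac{16}{10201}$ ($p = \left(\frac{1}{- \frac{93}{4} - 2}\right)^{2} = \left(\frac{1}{- \frac{101}{4}}\right)^{2} = \left(- \frac{4}{101}\right)^{2} = \frac{16}{10201} \approx 0.0015685$)
$\frac{V + 97 \left(-32 - 108\right)}{p - 25668} = \frac{28608 + 97 \left(-32 - 108\right)}{\frac{16}{10201} - 25668} = \frac{28608 + 97 \left(-140\right)}{- \frac{261839252}{10201}} = \left(28608 - 13580\right) \left(- \frac{10201}{261839252}\right) = 15028 \left(- \frac{10201}{261839252}\right) = - \frac{38325157}{65459813}$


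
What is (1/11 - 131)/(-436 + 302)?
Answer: 720/737 ≈ 0.97693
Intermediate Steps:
(1/11 - 131)/(-436 + 302) = (1/11 - 131)/(-134) = -1440/11*(-1/134) = 720/737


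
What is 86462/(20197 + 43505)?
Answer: 43231/31851 ≈ 1.3573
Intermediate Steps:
86462/(20197 + 43505) = 86462/63702 = 86462*(1/63702) = 43231/31851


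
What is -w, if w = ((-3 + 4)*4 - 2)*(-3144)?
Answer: 6288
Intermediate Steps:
w = -6288 (w = (1*4 - 2)*(-3144) = (4 - 2)*(-3144) = 2*(-3144) = -6288)
-w = -1*(-6288) = 6288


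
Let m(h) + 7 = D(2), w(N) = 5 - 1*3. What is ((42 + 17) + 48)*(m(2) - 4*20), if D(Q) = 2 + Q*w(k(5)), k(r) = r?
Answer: -8667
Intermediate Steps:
w(N) = 2 (w(N) = 5 - 3 = 2)
D(Q) = 2 + 2*Q (D(Q) = 2 + Q*2 = 2 + 2*Q)
m(h) = -1 (m(h) = -7 + (2 + 2*2) = -7 + (2 + 4) = -7 + 6 = -1)
((42 + 17) + 48)*(m(2) - 4*20) = ((42 + 17) + 48)*(-1 - 4*20) = (59 + 48)*(-1 - 80) = 107*(-81) = -8667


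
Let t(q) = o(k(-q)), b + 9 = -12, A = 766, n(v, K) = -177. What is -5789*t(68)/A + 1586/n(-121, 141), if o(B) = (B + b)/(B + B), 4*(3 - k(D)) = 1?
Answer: 48072397/2982804 ≈ 16.117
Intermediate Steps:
k(D) = 11/4 (k(D) = 3 - ¼*1 = 3 - ¼ = 11/4)
b = -21 (b = -9 - 12 = -21)
o(B) = (-21 + B)/(2*B) (o(B) = (B - 21)/(B + B) = (-21 + B)/((2*B)) = (-21 + B)*(1/(2*B)) = (-21 + B)/(2*B))
t(q) = -73/22 (t(q) = (-21 + 11/4)/(2*(11/4)) = (½)*(4/11)*(-73/4) = -73/22)
-5789*t(68)/A + 1586/n(-121, 141) = -5789/(766/(-73/22)) + 1586/(-177) = -5789/(766*(-22/73)) + 1586*(-1/177) = -5789/(-16852/73) - 1586/177 = -5789*(-73/16852) - 1586/177 = 422597/16852 - 1586/177 = 48072397/2982804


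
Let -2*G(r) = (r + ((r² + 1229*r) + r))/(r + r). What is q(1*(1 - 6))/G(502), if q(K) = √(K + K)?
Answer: -4*I*√10/1733 ≈ -0.007299*I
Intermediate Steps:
q(K) = √2*√K (q(K) = √(2*K) = √2*√K)
G(r) = -(r² + 1231*r)/(4*r) (G(r) = -(r + ((r² + 1229*r) + r))/(2*(r + r)) = -(r + (r² + 1230*r))/(2*(2*r)) = -(r² + 1231*r)*1/(2*r)/2 = -(r² + 1231*r)/(4*r))
q(1*(1 - 6))/G(502) = (√2*√(1*(1 - 6)))/(-1231/4 - ¼*502) = (√2*√(1*(-5)))/(-1231/4 - 251/2) = (√2*√(-5))/(-1733/4) = (√2*(I*√5))*(-4/1733) = (I*√10)*(-4/1733) = -4*I*√10/1733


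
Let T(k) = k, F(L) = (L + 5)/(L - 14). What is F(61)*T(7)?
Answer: 462/47 ≈ 9.8298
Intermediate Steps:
F(L) = (5 + L)/(-14 + L)
F(61)*T(7) = ((5 + 61)/(-14 + 61))*7 = (66/47)*7 = 462/47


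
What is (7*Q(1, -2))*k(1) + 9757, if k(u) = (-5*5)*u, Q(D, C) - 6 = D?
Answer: 8532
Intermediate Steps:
Q(D, C) = 6 + D
k(u) = -25*u
(7*Q(1, -2))*k(1) + 9757 = (7*(6 + 1))*(-25*1) + 9757 = (7*7)*(-25) + 9757 = 49*(-25) + 9757 = -1225 + 9757 = 8532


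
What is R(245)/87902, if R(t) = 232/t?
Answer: 116/10767995 ≈ 1.0773e-5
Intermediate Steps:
R(245)/87902 = (232/245)/87902 = (232*(1/245))*(1/87902) = (232/245)*(1/87902) = 116/10767995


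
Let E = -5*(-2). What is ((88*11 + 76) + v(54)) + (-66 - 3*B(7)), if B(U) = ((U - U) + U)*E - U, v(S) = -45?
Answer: 744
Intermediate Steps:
E = 10
B(U) = 9*U (B(U) = ((U - U) + U)*10 - U = (0 + U)*10 - U = U*10 - U = 10*U - U = 9*U)
((88*11 + 76) + v(54)) + (-66 - 3*B(7)) = ((88*11 + 76) - 45) + (-66 - 27*7) = ((968 + 76) - 45) + (-66 - 3*63) = (1044 - 45) + (-66 - 189) = 999 - 255 = 744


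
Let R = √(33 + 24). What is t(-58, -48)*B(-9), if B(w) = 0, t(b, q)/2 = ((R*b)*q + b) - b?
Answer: 0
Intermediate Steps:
R = √57 ≈ 7.5498
t(b, q) = 2*b*q*√57 (t(b, q) = 2*(((√57*b)*q + b) - b) = 2*(((b*√57)*q + b) - b) = 2*((b*q*√57 + b) - b) = 2*((b + b*q*√57) - b) = 2*(b*q*√57) = 2*b*q*√57)
t(-58, -48)*B(-9) = (2*(-58)*(-48)*√57)*0 = (5568*√57)*0 = 0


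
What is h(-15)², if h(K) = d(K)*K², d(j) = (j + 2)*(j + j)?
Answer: 7700062500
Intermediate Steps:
d(j) = 2*j*(2 + j) (d(j) = (2 + j)*(2*j) = 2*j*(2 + j))
h(K) = 2*K³*(2 + K) (h(K) = (2*K*(2 + K))*K² = 2*K³*(2 + K))
h(-15)² = (2*(-15)³*(2 - 15))² = (2*(-3375)*(-13))² = 87750² = 7700062500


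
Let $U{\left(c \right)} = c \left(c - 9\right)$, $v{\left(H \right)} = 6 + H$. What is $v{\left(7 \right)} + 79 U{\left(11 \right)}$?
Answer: $1751$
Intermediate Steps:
$U{\left(c \right)} = c \left(-9 + c\right)$
$v{\left(7 \right)} + 79 U{\left(11 \right)} = \left(6 + 7\right) + 79 \cdot 11 \left(-9 + 11\right) = 13 + 79 \cdot 11 \cdot 2 = 13 + 79 \cdot 22 = 13 + 1738 = 1751$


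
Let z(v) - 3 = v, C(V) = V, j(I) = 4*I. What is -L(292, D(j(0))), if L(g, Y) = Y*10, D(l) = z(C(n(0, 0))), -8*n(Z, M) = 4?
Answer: -25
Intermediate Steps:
n(Z, M) = -½ (n(Z, M) = -⅛*4 = -½)
z(v) = 3 + v
D(l) = 5/2 (D(l) = 3 - ½ = 5/2)
L(g, Y) = 10*Y
-L(292, D(j(0))) = -10*5/2 = -1*25 = -25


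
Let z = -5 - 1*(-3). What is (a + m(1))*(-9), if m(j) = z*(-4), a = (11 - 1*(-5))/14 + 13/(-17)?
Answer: -8973/119 ≈ -75.403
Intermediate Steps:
z = -2 (z = -5 + 3 = -2)
a = 45/119 (a = (11 + 5)*(1/14) + 13*(-1/17) = 16*(1/14) - 13/17 = 8/7 - 13/17 = 45/119 ≈ 0.37815)
m(j) = 8 (m(j) = -2*(-4) = 8)
(a + m(1))*(-9) = (45/119 + 8)*(-9) = (997/119)*(-9) = -8973/119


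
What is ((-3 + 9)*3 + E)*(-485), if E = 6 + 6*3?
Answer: -20370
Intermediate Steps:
E = 24 (E = 6 + 18 = 24)
((-3 + 9)*3 + E)*(-485) = ((-3 + 9)*3 + 24)*(-485) = (6*3 + 24)*(-485) = (18 + 24)*(-485) = 42*(-485) = -20370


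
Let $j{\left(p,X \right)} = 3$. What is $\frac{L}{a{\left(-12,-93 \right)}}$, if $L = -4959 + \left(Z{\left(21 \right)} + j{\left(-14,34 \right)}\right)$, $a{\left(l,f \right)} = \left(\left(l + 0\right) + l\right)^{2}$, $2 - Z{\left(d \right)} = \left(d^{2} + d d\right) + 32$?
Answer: $- \frac{163}{16} \approx -10.188$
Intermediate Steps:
$Z{\left(d \right)} = -30 - 2 d^{2}$ ($Z{\left(d \right)} = 2 - \left(\left(d^{2} + d d\right) + 32\right) = 2 - \left(\left(d^{2} + d^{2}\right) + 32\right) = 2 - \left(2 d^{2} + 32\right) = 2 - \left(32 + 2 d^{2}\right) = -30 - 2 d^{2}$)
$a{\left(l,f \right)} = 4 l^{2}$ ($a{\left(l,f \right)} = \left(l + l\right)^{2} = \left(2 l\right)^{2} = 4 l^{2}$)
$L = -5868$ ($L = -4959 + \left(\left(-30 - 2 \cdot 21^{2}\right) + 3\right) = -4959 + \left(\left(-30 - 882\right) + 3\right) = -4959 + \left(-912 + 3\right) = -4959 - 909 = -5868$)
$\frac{L}{a{\left(-12,-93 \right)}} = - \frac{5868}{4 \left(-12\right)^{2}} = - \frac{5868}{4 \cdot 144} = - \frac{5868}{576} = \left(-5868\right) \frac{1}{576} = - \frac{163}{16}$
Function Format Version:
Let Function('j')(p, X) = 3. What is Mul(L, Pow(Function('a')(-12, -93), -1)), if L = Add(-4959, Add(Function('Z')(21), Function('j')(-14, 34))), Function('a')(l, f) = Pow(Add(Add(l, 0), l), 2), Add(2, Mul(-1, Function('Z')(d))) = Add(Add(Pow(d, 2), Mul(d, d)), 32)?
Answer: Rational(-163, 16) ≈ -10.188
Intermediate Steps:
Function('Z')(d) = Add(-30, Mul(-2, Pow(d, 2))) (Function('Z')(d) = Add(2, Mul(-1, Add(Add(Pow(d, 2), Mul(d, d)), 32))) = Add(2, Mul(-1, Add(Add(Pow(d, 2), Pow(d, 2)), 32))) = Add(2, Mul(-1, Add(Mul(2, Pow(d, 2)), 32))) = Add(2, Mul(-1, Add(32, Mul(2, Pow(d, 2))))) = Add(2, Add(-32, Mul(-2, Pow(d, 2)))) = Add(-30, Mul(-2, Pow(d, 2))))
Function('a')(l, f) = Mul(4, Pow(l, 2)) (Function('a')(l, f) = Pow(Add(l, l), 2) = Pow(Mul(2, l), 2) = Mul(4, Pow(l, 2)))
L = -5868 (L = Add(-4959, Add(Add(-30, Mul(-2, Pow(21, 2))), 3)) = Add(-4959, Add(Add(-30, Mul(-2, 441)), 3)) = Add(-4959, Add(Add(-30, -882), 3)) = Add(-4959, Add(-912, 3)) = Add(-4959, -909) = -5868)
Mul(L, Pow(Function('a')(-12, -93), -1)) = Mul(-5868, Pow(Mul(4, Pow(-12, 2)), -1)) = Mul(-5868, Pow(Mul(4, 144), -1)) = Mul(-5868, Pow(576, -1)) = Mul(-5868, Rational(1, 576)) = Rational(-163, 16)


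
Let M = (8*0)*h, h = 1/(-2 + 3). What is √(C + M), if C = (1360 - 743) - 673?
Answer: 2*I*√14 ≈ 7.4833*I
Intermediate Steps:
h = 1 (h = 1/1 = 1)
M = 0 (M = (8*0)*1 = 0*1 = 0)
C = -56 (C = 617 - 673 = -56)
√(C + M) = √(-56 + 0) = √(-56) = 2*I*√14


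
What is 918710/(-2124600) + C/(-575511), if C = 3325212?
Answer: -253115770867/40757689020 ≈ -6.2103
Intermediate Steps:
918710/(-2124600) + C/(-575511) = 918710/(-2124600) + 3325212/(-575511) = 918710*(-1/2124600) + 3325212*(-1/575511) = -91871/212460 - 1108404/191837 = -253115770867/40757689020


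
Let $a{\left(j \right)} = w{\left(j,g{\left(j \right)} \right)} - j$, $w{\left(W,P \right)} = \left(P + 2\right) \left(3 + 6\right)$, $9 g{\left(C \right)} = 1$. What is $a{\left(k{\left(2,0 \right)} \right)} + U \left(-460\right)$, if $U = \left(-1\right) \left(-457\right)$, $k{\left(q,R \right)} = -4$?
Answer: $-210197$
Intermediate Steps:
$g{\left(C \right)} = \frac{1}{9}$ ($g{\left(C \right)} = \frac{1}{9} \cdot 1 = \frac{1}{9}$)
$w{\left(W,P \right)} = 18 + 9 P$ ($w{\left(W,P \right)} = \left(2 + P\right) 9 = 18 + 9 P$)
$U = 457$
$a{\left(j \right)} = 19 - j$ ($a{\left(j \right)} = \left(18 + 9 \cdot \frac{1}{9}\right) - j = \left(18 + 1\right) - j = 19 - j$)
$a{\left(k{\left(2,0 \right)} \right)} + U \left(-460\right) = \left(19 - -4\right) + 457 \left(-460\right) = \left(19 + 4\right) - 210220 = 23 - 210220 = -210197$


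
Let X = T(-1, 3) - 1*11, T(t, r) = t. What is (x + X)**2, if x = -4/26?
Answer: 24964/169 ≈ 147.72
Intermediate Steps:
x = -2/13 (x = -4*1/26 = -2/13 ≈ -0.15385)
X = -12 (X = -1 - 1*11 = -1 - 11 = -12)
(x + X)**2 = (-2/13 - 12)**2 = (-158/13)**2 = 24964/169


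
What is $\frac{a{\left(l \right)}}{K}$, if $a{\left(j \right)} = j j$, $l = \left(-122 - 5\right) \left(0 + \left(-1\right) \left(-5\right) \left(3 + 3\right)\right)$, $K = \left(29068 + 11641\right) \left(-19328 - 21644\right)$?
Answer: $- \frac{3629025}{416982287} \approx -0.0087031$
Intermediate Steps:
$K = -1667929148$ ($K = 40709 \left(-40972\right) = -1667929148$)
$l = -3810$ ($l = - 127 \left(0 + 5 \cdot 6\right) = - 127 \left(0 + 30\right) = \left(-127\right) 30 = -3810$)
$a{\left(j \right)} = j^{2}$
$\frac{a{\left(l \right)}}{K} = \frac{\left(-3810\right)^{2}}{-1667929148} = 14516100 \left(- \frac{1}{1667929148}\right) = - \frac{3629025}{416982287}$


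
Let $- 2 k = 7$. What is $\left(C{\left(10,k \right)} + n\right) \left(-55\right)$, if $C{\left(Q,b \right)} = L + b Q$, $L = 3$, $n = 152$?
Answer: $-6600$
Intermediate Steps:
$k = - \frac{7}{2}$ ($k = \left(- \frac{1}{2}\right) 7 = - \frac{7}{2} \approx -3.5$)
$C{\left(Q,b \right)} = 3 + Q b$ ($C{\left(Q,b \right)} = 3 + b Q = 3 + Q b$)
$\left(C{\left(10,k \right)} + n\right) \left(-55\right) = \left(\left(3 + 10 \left(- \frac{7}{2}\right)\right) + 152\right) \left(-55\right) = \left(\left(3 - 35\right) + 152\right) \left(-55\right) = \left(-32 + 152\right) \left(-55\right) = 120 \left(-55\right) = -6600$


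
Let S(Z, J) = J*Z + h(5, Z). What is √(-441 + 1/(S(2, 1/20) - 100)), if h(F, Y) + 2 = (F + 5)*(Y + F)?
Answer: I*√44879791/319 ≈ 21.001*I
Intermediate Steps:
h(F, Y) = -2 + (5 + F)*(F + Y) (h(F, Y) = -2 + (F + 5)*(Y + F) = -2 + (5 + F)*(F + Y))
S(Z, J) = 48 + 10*Z + J*Z (S(Z, J) = J*Z + (-2 + 5² + 5*5 + 5*Z + 5*Z) = J*Z + (-2 + 25 + 25 + 5*Z + 5*Z) = J*Z + (48 + 10*Z) = 48 + 10*Z + J*Z)
√(-441 + 1/(S(2, 1/20) - 100)) = √(-441 + 1/((48 + 10*2 + 2/20) - 100)) = √(-441 + 1/((48 + 20 + (1/20)*2) - 100)) = √(-441 + 1/((48 + 20 + ⅒) - 100)) = √(-441 + 1/(681/10 - 100)) = √(-441 + 1/(-319/10)) = √(-441 - 10/319) = √(-140689/319) = I*√44879791/319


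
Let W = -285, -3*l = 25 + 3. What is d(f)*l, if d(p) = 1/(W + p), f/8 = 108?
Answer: -28/1737 ≈ -0.016120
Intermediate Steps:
l = -28/3 (l = -(25 + 3)/3 = -⅓*28 = -28/3 ≈ -9.3333)
f = 864 (f = 8*108 = 864)
d(p) = 1/(-285 + p)
d(f)*l = -28/3/(-285 + 864) = -28/3/579 = (1/579)*(-28/3) = -28/1737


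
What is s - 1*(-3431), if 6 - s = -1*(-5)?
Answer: 3432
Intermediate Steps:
s = 1 (s = 6 - (-1)*(-5) = 6 - 1*5 = 6 - 5 = 1)
s - 1*(-3431) = 1 - 1*(-3431) = 1 + 3431 = 3432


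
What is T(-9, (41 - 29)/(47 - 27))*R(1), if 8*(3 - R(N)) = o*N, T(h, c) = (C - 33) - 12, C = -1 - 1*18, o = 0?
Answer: -192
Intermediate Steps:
C = -19 (C = -1 - 18 = -19)
T(h, c) = -64 (T(h, c) = (-19 - 33) - 12 = -52 - 12 = -64)
R(N) = 3 (R(N) = 3 - 0*N = 3 - 1/8*0 = 3 + 0 = 3)
T(-9, (41 - 29)/(47 - 27))*R(1) = -64*3 = -192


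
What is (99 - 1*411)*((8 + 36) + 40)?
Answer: -26208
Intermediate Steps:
(99 - 1*411)*((8 + 36) + 40) = (99 - 411)*(44 + 40) = -312*84 = -26208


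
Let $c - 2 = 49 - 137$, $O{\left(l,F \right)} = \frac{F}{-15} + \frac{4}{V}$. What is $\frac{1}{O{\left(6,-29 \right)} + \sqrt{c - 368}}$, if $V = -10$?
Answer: $\frac{345}{102679} - \frac{225 i \sqrt{454}}{102679} \approx 0.00336 - 0.046691 i$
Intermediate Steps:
$O{\left(l,F \right)} = - \frac{2}{5} - \frac{F}{15}$ ($O{\left(l,F \right)} = \frac{F}{-15} + \frac{4}{-10} = F \left(- \frac{1}{15}\right) + 4 \left(- \frac{1}{10}\right) = - \frac{F}{15} - \frac{2}{5} = - \frac{2}{5} - \frac{F}{15}$)
$c = -86$ ($c = 2 + \left(49 - 137\right) = 2 - 88 = -86$)
$\frac{1}{O{\left(6,-29 \right)} + \sqrt{c - 368}} = \frac{1}{\left(- \frac{2}{5} - - \frac{29}{15}\right) + \sqrt{-86 - 368}} = \frac{1}{\left(- \frac{2}{5} + \frac{29}{15}\right) + \sqrt{-454}} = \frac{1}{\frac{23}{15} + i \sqrt{454}}$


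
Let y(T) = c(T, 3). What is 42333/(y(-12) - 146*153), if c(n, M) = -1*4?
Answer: -42333/22342 ≈ -1.8948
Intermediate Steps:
c(n, M) = -4
y(T) = -4
42333/(y(-12) - 146*153) = 42333/(-4 - 146*153) = 42333/(-4 - 22338) = 42333/(-22342) = 42333*(-1/22342) = -42333/22342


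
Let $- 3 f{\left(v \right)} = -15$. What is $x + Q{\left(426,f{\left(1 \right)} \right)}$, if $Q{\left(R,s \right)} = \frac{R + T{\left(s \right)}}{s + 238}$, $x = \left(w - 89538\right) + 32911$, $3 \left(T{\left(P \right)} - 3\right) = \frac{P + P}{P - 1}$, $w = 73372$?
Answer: $\frac{24416789}{1458} \approx 16747.0$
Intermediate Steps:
$T{\left(P \right)} = 3 + \frac{2 P}{3 \left(-1 + P\right)}$ ($T{\left(P \right)} = 3 + \frac{\left(P + P\right) \frac{1}{P - 1}}{3} = 3 + \frac{2 P \frac{1}{-1 + P}}{3} = 3 + \frac{2 P}{3 \left(-1 + P\right)}$)
$f{\left(v \right)} = 5$ ($f{\left(v \right)} = \left(- \frac{1}{3}\right) \left(-15\right) = 5$)
$x = 16745$ ($x = \left(73372 - 89538\right) + 32911 = -16166 + 32911 = 16745$)
$Q{\left(R,s \right)} = \frac{R + \frac{-9 + 11 s}{3 \left(-1 + s\right)}}{238 + s}$ ($Q{\left(R,s \right)} = \frac{R + \frac{-9 + 11 s}{3 \left(-1 + s\right)}}{s + 238} = \frac{R + \frac{-9 + 11 s}{3 \left(-1 + s\right)}}{238 + s}$)
$x + Q{\left(426,f{\left(1 \right)} \right)} = 16745 + \frac{-3 + \frac{11}{3} \cdot 5 + 426 \left(-1 + 5\right)}{\left(-1 + 5\right) \left(238 + 5\right)} = 16745 + \frac{-3 + \frac{55}{3} + 426 \cdot 4}{4 \cdot 243} = 16745 + \frac{1}{4} \cdot \frac{1}{243} \left(-3 + \frac{55}{3} + 1704\right) = 16745 + \frac{1}{4} \cdot \frac{1}{243} \cdot \frac{5158}{3} = 16745 + \frac{2579}{1458} = \frac{24416789}{1458}$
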